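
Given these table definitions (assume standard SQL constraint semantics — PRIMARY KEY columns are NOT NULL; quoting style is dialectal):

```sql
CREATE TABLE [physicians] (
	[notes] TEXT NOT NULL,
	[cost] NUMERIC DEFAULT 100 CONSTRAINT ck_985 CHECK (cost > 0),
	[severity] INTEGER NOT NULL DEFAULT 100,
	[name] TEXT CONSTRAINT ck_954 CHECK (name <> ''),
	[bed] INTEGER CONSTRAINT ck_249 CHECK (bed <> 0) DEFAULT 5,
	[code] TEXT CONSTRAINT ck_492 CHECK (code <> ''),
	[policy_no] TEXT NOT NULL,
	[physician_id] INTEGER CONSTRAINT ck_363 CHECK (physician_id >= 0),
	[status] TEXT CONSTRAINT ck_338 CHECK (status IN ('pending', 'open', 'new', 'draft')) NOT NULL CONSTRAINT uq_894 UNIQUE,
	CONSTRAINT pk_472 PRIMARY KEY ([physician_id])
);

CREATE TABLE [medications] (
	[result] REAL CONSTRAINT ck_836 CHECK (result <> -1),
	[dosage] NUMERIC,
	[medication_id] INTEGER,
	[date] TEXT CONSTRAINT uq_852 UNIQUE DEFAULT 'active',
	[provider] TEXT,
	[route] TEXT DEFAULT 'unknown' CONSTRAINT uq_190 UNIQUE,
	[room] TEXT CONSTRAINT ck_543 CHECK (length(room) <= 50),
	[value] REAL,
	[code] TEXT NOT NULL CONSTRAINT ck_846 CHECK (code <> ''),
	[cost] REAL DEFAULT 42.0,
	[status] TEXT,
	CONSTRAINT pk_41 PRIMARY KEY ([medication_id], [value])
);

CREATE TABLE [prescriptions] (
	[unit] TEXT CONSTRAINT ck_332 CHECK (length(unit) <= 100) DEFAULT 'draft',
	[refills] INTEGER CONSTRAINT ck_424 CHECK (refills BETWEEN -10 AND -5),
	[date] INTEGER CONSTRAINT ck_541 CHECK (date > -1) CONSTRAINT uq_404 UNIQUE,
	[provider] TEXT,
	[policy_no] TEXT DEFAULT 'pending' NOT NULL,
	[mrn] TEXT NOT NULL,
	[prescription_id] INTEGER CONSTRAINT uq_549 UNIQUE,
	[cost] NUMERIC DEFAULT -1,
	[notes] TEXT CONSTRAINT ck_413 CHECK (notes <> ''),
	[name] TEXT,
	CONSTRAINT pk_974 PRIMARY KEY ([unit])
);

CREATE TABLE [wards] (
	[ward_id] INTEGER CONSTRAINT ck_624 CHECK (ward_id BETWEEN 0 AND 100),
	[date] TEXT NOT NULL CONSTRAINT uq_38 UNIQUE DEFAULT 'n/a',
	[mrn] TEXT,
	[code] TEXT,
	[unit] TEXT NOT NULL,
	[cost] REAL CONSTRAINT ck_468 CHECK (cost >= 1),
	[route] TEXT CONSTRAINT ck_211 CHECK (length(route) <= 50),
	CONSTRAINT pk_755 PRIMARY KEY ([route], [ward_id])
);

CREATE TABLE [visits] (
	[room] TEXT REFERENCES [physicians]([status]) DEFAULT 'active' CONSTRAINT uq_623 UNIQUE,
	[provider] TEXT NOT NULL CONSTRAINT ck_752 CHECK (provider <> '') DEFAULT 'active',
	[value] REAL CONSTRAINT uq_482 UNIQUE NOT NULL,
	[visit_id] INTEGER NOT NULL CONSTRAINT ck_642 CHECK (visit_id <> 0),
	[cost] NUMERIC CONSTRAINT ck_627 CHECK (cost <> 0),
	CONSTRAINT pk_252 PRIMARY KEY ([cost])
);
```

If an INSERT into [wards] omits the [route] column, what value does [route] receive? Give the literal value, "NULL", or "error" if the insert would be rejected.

error

route has no DEFAULT clause.
Omitting it would insert NULL, but it is part of the PRIMARY KEY, so the INSERT fails.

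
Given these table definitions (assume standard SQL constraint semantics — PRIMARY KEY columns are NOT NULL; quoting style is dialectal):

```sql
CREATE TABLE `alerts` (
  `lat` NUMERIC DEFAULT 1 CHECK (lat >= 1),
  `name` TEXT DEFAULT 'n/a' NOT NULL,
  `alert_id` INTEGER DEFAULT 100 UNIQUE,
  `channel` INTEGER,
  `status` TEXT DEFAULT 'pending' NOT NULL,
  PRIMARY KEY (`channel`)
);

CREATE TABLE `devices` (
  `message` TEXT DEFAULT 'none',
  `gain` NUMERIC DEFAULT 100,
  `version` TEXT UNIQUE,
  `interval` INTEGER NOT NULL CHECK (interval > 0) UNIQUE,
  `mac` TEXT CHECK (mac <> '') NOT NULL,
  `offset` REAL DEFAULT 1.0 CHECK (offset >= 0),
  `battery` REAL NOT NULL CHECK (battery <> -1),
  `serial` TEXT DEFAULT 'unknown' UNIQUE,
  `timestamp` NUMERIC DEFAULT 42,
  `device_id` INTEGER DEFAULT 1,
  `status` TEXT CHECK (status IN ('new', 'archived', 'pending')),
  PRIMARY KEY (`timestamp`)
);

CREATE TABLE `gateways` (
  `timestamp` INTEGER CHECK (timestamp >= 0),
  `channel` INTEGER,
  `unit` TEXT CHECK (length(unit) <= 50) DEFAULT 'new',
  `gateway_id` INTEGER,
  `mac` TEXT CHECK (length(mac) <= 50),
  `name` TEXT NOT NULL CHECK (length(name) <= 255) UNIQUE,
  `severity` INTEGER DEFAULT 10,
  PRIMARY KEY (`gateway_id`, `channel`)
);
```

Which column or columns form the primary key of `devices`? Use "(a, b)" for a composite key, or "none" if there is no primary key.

timestamp is declared PRIMARY KEY as a table-level PRIMARY KEY clause.

timestamp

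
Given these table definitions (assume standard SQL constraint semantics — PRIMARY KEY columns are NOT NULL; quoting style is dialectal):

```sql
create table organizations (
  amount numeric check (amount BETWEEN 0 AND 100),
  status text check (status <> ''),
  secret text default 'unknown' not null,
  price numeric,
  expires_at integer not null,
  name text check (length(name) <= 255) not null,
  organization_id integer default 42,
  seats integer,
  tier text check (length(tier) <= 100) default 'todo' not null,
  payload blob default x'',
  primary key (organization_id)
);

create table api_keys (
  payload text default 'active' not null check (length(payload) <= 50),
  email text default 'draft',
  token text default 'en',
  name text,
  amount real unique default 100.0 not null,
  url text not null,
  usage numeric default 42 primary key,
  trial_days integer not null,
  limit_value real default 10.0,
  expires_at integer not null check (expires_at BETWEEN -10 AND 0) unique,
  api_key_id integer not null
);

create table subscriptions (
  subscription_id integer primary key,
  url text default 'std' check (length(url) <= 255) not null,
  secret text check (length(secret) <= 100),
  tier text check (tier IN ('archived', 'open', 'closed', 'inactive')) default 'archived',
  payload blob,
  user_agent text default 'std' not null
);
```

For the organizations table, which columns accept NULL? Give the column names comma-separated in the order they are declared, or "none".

amount, status, price, seats, payload

- amount: CHECK does not forbid NULL (a CHECK constraint passes when its expression is NULL) → nullable.
- status: CHECK does not forbid NULL (a CHECK constraint passes when its expression is NULL) → nullable.
- secret: declared NOT NULL → not nullable.
- price: no NOT NULL constraint applies → nullable.
- expires_at: declared NOT NULL → not nullable.
- name: declared NOT NULL → not nullable.
- organization_id: part of the PRIMARY KEY, which implies NOT NULL → not nullable.
- seats: no NOT NULL constraint applies → nullable.
- tier: declared NOT NULL → not nullable.
- payload: DEFAULT only fills an omitted column; an explicit NULL is still allowed → nullable.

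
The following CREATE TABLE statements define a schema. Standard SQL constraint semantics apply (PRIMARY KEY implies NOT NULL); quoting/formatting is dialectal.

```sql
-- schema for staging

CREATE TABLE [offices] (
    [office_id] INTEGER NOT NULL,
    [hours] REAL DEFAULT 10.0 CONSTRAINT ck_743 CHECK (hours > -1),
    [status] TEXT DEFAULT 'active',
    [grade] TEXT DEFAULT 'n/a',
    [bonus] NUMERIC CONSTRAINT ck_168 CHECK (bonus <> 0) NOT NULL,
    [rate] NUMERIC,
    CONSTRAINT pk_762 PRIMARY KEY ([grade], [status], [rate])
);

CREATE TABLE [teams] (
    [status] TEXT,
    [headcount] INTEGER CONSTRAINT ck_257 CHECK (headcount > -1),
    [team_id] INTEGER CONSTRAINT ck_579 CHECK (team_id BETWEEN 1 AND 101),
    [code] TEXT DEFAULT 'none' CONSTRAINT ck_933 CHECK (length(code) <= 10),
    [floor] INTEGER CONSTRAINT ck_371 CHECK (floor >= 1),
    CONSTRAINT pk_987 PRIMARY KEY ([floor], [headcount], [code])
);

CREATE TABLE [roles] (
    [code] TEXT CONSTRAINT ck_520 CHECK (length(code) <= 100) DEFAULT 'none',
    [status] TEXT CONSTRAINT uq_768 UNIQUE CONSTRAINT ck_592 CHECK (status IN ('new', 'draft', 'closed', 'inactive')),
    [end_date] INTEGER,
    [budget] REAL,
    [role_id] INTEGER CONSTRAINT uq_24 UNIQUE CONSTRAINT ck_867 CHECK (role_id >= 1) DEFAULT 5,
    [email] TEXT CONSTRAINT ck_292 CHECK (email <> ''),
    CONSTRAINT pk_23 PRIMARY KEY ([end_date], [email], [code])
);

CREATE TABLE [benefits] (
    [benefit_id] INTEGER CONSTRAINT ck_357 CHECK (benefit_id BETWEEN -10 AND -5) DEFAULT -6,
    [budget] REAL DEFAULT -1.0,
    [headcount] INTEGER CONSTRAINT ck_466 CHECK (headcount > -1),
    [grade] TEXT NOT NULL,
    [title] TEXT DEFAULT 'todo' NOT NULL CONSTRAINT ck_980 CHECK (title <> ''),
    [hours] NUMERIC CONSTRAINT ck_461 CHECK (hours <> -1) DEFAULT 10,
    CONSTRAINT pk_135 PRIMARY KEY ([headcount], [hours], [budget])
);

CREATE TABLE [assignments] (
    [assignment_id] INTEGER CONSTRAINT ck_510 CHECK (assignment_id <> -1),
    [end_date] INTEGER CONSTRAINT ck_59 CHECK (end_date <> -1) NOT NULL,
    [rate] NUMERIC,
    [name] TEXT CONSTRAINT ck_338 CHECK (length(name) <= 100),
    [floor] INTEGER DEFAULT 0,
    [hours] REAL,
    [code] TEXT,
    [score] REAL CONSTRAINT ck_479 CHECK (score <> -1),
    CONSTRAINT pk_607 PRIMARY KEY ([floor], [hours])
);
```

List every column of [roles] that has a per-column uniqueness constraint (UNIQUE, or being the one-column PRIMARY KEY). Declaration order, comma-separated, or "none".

status, role_id

- code: part of a composite PRIMARY KEY — only the tuple is unique, not this column on its own.
- status: declared UNIQUE → unique.
- end_date: part of a composite PRIMARY KEY — only the tuple is unique, not this column on its own.
- budget: no UNIQUE or single-column PK constraint.
- role_id: declared UNIQUE → unique.
- email: part of a composite PRIMARY KEY — only the tuple is unique, not this column on its own.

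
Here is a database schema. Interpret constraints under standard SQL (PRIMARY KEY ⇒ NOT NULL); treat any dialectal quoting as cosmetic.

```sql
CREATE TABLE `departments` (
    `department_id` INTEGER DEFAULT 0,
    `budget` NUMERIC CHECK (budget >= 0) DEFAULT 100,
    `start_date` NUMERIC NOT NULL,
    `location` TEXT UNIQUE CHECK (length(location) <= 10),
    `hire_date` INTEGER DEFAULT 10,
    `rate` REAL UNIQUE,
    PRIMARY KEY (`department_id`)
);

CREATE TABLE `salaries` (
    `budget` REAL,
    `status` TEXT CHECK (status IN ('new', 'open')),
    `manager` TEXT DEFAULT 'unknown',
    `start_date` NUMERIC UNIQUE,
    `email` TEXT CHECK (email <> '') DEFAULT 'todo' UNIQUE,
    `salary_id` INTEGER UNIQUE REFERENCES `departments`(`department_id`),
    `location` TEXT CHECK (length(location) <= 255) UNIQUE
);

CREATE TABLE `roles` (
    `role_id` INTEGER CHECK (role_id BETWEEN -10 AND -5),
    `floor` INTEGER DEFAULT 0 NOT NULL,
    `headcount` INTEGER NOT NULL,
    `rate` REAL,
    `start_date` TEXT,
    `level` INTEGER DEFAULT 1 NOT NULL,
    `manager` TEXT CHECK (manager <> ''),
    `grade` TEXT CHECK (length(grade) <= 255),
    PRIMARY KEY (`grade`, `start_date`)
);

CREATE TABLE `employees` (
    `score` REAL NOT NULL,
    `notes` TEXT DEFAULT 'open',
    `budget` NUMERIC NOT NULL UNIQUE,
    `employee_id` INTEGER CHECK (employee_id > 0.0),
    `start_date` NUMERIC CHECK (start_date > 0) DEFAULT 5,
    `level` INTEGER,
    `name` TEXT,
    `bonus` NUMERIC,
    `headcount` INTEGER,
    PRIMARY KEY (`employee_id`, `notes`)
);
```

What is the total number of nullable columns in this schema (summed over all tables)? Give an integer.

19

departments: 4 nullable (budget, location, hire_date, rate — PK (department_id) and explicit NOT NULL columns excluded).
salaries: 7 nullable (budget, status, manager, start_date, email, salary_id, location — PK none and explicit NOT NULL columns excluded).
roles: 3 nullable (role_id, rate, manager — PK (grade, start_date) and explicit NOT NULL columns excluded).
employees: 5 nullable (start_date, level, name, bonus, headcount — PK (employee_id, notes) and explicit NOT NULL columns excluded).
Total: 4 + 7 + 3 + 5 = 19.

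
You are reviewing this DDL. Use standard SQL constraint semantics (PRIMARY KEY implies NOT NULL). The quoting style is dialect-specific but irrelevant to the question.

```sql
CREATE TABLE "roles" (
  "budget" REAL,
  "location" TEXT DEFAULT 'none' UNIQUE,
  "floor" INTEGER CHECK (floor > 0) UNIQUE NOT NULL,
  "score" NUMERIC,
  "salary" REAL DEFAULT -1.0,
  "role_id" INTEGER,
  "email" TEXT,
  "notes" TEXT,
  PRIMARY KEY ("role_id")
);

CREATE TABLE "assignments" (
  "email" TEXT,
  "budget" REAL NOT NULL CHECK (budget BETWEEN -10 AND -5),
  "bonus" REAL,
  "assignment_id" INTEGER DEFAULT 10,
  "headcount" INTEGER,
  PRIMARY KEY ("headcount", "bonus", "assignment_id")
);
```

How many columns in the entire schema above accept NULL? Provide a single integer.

7

roles: 6 nullable (budget, location, score, salary, email, notes — PK (role_id) and explicit NOT NULL columns excluded).
assignments: 1 nullable (email — PK (headcount, bonus, assignment_id) and explicit NOT NULL columns excluded).
Total: 6 + 1 = 7.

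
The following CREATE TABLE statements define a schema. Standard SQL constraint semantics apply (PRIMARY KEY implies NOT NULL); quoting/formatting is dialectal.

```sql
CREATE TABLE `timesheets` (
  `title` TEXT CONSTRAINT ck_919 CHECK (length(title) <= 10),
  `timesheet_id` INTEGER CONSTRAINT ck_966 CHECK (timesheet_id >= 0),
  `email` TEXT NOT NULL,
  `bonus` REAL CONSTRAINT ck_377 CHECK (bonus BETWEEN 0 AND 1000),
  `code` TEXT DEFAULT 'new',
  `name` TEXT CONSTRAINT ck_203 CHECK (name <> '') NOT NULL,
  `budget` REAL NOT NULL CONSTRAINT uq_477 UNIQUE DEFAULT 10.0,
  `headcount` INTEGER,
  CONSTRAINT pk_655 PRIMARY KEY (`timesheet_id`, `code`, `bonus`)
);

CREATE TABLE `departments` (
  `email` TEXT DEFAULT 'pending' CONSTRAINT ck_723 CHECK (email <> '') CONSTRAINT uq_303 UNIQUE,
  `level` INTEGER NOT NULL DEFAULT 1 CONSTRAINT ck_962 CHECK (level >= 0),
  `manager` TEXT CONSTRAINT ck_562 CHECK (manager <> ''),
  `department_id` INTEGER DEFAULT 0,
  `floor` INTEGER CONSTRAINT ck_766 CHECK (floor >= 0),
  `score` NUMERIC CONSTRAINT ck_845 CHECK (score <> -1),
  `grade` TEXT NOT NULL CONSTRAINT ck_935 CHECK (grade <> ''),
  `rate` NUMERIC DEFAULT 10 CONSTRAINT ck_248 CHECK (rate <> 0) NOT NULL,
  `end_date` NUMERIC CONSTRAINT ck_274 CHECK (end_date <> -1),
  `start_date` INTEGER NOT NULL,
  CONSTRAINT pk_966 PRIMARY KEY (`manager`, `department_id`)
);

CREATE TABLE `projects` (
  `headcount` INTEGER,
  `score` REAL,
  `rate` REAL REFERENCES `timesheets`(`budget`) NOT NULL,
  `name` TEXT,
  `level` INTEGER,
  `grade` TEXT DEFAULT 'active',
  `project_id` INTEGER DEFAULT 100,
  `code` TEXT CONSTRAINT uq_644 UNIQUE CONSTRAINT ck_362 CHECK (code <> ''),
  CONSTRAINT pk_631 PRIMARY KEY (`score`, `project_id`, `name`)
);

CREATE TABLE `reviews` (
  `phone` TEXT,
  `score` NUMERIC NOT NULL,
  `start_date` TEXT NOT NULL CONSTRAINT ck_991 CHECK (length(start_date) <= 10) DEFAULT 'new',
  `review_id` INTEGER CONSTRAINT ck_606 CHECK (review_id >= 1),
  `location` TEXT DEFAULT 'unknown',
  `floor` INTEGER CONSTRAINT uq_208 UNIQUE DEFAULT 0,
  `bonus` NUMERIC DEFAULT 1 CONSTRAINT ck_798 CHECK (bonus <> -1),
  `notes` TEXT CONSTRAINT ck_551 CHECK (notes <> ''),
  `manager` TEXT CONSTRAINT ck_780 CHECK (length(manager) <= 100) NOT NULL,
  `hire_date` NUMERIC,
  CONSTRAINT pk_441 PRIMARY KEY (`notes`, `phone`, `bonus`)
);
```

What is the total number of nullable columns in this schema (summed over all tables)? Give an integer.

timesheets: 2 nullable (title, headcount — PK (timesheet_id, code, bonus) and explicit NOT NULL columns excluded).
departments: 4 nullable (email, floor, score, end_date — PK (manager, department_id) and explicit NOT NULL columns excluded).
projects: 4 nullable (headcount, level, grade, code — PK (score, project_id, name) and explicit NOT NULL columns excluded).
reviews: 4 nullable (review_id, location, floor, hire_date — PK (notes, phone, bonus) and explicit NOT NULL columns excluded).
Total: 2 + 4 + 4 + 4 = 14.

14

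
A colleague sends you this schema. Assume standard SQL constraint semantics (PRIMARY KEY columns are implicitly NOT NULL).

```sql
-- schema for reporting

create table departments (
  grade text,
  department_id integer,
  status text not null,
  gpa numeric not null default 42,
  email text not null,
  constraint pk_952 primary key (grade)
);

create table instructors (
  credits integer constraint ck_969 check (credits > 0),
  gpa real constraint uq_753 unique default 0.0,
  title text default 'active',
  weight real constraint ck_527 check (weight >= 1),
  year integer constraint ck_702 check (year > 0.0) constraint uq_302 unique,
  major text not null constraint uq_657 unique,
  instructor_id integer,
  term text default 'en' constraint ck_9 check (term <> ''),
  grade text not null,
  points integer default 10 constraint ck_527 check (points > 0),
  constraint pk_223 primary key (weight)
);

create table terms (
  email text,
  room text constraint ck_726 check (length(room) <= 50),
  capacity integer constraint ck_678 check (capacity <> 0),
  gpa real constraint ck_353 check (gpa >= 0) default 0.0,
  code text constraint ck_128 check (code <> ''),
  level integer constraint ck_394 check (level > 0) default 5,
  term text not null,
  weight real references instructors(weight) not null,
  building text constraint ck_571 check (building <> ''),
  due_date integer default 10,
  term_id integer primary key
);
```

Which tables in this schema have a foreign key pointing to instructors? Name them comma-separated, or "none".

- terms.weight references instructors(weight).

terms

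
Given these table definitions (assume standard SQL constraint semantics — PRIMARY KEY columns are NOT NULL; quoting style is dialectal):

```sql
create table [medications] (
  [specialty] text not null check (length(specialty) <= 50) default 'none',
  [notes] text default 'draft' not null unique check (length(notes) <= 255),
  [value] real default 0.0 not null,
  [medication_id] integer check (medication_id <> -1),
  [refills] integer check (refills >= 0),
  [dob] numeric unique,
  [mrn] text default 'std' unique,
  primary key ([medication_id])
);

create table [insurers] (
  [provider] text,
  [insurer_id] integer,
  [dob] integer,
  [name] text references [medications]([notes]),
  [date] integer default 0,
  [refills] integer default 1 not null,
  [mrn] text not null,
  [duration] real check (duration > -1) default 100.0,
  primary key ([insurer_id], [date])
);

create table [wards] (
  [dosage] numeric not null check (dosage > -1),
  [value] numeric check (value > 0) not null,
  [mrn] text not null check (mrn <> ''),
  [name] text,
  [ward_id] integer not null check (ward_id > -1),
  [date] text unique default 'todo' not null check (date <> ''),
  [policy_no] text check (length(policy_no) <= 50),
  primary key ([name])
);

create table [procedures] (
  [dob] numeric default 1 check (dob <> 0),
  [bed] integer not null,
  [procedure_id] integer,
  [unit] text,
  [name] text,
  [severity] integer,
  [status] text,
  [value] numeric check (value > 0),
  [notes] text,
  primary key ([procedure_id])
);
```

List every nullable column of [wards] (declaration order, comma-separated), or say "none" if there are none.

policy_no

- dosage: declared NOT NULL → not nullable.
- value: declared NOT NULL → not nullable.
- mrn: declared NOT NULL → not nullable.
- name: part of the PRIMARY KEY, which implies NOT NULL → not nullable.
- ward_id: declared NOT NULL → not nullable.
- date: declared NOT NULL → not nullable.
- policy_no: CHECK does not forbid NULL (a CHECK constraint passes when its expression is NULL) → nullable.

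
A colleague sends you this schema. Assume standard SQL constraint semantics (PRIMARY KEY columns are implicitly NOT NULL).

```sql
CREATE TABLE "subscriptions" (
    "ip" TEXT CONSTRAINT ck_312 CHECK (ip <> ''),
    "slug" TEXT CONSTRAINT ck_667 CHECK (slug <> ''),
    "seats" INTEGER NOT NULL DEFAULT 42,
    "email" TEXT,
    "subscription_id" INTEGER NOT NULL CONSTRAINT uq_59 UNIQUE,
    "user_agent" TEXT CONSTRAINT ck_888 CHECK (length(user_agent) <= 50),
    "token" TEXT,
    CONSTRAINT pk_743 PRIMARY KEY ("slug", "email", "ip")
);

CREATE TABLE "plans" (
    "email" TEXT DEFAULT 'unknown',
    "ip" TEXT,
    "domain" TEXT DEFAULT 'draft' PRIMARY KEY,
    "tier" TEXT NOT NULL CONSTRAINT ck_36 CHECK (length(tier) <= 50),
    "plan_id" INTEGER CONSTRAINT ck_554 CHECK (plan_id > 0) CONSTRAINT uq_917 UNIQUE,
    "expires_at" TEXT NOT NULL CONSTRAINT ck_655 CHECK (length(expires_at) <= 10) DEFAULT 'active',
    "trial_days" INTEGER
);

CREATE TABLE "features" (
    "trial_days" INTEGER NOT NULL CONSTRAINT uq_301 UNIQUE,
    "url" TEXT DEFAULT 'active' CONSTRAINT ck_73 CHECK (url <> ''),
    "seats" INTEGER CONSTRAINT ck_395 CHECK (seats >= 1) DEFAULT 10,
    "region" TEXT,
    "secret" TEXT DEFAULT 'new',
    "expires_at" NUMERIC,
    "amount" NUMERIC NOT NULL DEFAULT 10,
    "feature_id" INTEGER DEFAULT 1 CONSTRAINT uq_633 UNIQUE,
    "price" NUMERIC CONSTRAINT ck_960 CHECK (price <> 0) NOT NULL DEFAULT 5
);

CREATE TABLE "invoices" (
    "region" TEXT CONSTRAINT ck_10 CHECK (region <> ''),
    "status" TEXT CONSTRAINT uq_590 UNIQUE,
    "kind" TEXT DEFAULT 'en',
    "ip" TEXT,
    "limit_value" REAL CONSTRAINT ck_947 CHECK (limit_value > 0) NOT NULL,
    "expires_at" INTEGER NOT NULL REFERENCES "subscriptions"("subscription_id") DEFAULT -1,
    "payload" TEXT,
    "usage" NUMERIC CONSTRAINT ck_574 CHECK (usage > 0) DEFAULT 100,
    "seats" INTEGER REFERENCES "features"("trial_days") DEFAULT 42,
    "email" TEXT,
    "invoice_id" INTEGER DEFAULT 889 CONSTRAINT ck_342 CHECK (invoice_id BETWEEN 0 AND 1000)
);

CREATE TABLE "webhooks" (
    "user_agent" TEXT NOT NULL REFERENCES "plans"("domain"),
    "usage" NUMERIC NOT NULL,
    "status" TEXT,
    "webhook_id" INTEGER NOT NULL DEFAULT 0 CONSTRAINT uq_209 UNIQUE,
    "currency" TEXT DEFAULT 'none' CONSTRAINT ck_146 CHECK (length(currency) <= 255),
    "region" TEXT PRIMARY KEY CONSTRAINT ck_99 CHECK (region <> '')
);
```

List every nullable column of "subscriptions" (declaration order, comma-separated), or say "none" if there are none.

user_agent, token

- ip: part of the PRIMARY KEY, which implies NOT NULL → not nullable.
- slug: part of the PRIMARY KEY, which implies NOT NULL → not nullable.
- seats: declared NOT NULL → not nullable.
- email: part of the PRIMARY KEY, which implies NOT NULL → not nullable.
- subscription_id: declared NOT NULL → not nullable.
- user_agent: CHECK does not forbid NULL (a CHECK constraint passes when its expression is NULL) → nullable.
- token: no NOT NULL constraint applies → nullable.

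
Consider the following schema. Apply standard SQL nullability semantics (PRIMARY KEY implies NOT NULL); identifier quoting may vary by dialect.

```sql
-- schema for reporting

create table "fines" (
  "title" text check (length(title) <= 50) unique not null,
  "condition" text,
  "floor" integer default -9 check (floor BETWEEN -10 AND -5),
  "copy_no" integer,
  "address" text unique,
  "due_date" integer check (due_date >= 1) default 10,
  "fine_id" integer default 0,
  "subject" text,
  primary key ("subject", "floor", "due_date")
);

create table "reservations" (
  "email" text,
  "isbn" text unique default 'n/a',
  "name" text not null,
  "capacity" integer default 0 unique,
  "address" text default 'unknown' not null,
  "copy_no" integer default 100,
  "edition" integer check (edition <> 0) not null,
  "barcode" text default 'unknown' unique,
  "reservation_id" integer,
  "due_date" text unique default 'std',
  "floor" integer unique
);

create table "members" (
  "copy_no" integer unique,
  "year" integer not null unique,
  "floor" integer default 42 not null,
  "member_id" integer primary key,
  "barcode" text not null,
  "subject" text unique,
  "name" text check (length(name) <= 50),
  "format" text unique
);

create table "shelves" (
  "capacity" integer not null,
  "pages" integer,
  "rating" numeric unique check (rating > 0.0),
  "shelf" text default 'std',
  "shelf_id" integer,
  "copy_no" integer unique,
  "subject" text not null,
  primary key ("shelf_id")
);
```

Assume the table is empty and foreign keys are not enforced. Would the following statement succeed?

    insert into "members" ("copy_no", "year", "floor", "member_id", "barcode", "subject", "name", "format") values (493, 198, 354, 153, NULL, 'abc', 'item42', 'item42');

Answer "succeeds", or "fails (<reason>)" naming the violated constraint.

barcode is explicitly set to NULL, but barcode is declared NOT NULL.

fails (NOT NULL on barcode)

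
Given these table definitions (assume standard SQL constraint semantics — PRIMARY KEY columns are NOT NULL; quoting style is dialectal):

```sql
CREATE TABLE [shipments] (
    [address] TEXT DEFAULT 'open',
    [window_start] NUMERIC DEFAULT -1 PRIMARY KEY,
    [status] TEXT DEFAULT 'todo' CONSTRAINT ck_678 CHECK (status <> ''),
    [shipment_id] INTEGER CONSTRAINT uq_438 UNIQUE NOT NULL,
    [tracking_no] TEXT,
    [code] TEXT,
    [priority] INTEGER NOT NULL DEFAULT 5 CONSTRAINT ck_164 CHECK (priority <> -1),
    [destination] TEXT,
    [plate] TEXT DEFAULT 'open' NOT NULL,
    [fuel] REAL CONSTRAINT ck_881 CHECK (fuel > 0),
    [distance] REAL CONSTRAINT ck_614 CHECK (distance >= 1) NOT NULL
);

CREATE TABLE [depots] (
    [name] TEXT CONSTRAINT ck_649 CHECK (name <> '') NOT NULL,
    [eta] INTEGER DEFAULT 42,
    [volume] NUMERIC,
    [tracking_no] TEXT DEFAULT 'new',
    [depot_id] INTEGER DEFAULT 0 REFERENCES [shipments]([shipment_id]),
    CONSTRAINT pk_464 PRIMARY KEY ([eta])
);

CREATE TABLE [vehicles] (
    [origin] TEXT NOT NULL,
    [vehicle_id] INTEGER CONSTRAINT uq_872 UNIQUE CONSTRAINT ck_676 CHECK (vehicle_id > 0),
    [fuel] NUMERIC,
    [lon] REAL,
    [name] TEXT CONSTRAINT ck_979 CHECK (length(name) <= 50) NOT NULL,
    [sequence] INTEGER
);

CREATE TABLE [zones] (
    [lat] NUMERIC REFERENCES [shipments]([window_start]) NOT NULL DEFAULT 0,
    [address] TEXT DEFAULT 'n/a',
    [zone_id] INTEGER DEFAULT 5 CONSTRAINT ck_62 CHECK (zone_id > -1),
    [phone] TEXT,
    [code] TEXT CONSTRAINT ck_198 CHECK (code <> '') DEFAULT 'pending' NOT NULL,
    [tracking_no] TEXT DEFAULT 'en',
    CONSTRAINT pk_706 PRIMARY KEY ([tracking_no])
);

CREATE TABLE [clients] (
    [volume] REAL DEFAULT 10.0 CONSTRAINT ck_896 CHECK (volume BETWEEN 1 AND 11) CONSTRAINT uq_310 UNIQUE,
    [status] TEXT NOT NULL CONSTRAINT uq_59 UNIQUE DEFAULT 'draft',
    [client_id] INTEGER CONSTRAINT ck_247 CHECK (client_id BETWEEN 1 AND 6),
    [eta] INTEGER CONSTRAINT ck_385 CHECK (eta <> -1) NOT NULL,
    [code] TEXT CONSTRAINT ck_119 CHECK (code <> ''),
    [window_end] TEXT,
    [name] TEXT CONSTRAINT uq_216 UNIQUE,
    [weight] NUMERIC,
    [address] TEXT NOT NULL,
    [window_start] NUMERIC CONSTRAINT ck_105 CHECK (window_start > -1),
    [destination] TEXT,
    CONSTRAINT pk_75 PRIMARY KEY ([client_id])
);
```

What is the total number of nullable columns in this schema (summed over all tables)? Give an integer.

shipments: 6 nullable (address, status, tracking_no, code, destination, fuel — PK (window_start) and explicit NOT NULL columns excluded).
depots: 3 nullable (volume, tracking_no, depot_id — PK (eta) and explicit NOT NULL columns excluded).
vehicles: 4 nullable (vehicle_id, fuel, lon, sequence — PK none and explicit NOT NULL columns excluded).
zones: 3 nullable (address, zone_id, phone — PK (tracking_no) and explicit NOT NULL columns excluded).
clients: 7 nullable (volume, code, window_end, name, weight, window_start, destination — PK (client_id) and explicit NOT NULL columns excluded).
Total: 6 + 3 + 4 + 3 + 7 = 23.

23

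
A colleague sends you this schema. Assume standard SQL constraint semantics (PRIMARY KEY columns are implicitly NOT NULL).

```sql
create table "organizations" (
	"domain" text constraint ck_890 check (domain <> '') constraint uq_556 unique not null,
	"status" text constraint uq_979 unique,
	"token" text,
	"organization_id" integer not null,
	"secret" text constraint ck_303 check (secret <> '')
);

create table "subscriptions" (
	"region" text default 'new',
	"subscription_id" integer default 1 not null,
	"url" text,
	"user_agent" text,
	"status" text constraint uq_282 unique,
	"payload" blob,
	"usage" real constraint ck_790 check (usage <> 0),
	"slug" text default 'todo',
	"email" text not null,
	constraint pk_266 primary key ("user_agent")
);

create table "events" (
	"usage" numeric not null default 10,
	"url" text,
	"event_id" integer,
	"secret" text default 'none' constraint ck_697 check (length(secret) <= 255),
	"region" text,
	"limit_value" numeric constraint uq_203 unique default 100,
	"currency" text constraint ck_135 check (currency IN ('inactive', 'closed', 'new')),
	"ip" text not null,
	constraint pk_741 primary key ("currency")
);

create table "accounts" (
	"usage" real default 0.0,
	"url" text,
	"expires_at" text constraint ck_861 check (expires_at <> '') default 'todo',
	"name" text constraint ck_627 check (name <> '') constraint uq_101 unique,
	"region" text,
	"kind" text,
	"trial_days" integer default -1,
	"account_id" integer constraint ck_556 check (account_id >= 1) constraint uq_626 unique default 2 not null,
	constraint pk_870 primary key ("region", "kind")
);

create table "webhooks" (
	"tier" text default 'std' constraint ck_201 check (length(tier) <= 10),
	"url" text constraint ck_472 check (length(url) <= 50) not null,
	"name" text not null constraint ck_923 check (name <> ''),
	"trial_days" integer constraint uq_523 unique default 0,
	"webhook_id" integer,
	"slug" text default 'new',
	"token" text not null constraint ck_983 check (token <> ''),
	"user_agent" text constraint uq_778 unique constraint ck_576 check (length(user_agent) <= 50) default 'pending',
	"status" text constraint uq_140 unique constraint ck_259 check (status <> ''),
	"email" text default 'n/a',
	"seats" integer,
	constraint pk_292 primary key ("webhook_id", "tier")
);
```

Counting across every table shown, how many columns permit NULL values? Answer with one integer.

25

organizations: 3 nullable (status, token, secret — PK none and explicit NOT NULL columns excluded).
subscriptions: 6 nullable (region, url, status, payload, usage, slug — PK (user_agent) and explicit NOT NULL columns excluded).
events: 5 nullable (url, event_id, secret, region, limit_value — PK (currency) and explicit NOT NULL columns excluded).
accounts: 5 nullable (usage, url, expires_at, name, trial_days — PK (region, kind) and explicit NOT NULL columns excluded).
webhooks: 6 nullable (trial_days, slug, user_agent, status, email, seats — PK (webhook_id, tier) and explicit NOT NULL columns excluded).
Total: 3 + 6 + 5 + 5 + 6 = 25.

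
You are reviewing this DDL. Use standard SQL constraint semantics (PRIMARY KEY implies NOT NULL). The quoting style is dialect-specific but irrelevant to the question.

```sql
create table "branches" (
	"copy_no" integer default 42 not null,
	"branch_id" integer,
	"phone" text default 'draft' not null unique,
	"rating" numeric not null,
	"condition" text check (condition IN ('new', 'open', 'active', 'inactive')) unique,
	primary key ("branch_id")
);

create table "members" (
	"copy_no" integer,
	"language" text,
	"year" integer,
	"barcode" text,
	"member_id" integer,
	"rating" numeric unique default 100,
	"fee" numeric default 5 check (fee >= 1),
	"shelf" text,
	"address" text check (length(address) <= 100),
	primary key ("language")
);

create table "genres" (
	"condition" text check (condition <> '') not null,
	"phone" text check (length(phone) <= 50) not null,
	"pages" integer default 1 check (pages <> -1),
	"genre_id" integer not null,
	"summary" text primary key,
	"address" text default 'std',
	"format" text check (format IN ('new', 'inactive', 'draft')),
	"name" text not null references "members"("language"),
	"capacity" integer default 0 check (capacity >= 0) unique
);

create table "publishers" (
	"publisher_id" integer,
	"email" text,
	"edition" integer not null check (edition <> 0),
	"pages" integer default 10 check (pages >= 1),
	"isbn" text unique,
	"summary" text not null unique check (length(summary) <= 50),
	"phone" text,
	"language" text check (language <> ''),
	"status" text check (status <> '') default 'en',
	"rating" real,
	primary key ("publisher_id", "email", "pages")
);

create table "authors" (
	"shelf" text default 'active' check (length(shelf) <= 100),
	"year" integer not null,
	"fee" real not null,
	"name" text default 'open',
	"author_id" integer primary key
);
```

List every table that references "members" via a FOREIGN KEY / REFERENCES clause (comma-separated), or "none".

genres

- genres.name references members(language).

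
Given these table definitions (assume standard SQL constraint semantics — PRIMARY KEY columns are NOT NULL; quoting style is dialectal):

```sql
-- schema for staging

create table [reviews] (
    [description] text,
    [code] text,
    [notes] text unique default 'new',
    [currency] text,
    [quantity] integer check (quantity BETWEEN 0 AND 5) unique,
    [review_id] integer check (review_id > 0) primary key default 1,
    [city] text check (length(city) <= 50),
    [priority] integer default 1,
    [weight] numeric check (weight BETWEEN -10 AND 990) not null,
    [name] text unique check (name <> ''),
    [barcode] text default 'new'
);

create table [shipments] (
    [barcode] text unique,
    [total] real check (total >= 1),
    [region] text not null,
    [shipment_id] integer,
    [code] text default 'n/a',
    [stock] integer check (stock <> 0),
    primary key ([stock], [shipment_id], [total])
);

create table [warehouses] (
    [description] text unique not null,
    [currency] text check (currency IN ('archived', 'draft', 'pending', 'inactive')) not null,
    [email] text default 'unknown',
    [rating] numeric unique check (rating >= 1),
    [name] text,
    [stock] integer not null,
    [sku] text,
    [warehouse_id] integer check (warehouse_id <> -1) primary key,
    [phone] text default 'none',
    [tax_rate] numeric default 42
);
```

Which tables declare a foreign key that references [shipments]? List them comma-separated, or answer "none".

none

No REFERENCES clause anywhere in the schema names shipments.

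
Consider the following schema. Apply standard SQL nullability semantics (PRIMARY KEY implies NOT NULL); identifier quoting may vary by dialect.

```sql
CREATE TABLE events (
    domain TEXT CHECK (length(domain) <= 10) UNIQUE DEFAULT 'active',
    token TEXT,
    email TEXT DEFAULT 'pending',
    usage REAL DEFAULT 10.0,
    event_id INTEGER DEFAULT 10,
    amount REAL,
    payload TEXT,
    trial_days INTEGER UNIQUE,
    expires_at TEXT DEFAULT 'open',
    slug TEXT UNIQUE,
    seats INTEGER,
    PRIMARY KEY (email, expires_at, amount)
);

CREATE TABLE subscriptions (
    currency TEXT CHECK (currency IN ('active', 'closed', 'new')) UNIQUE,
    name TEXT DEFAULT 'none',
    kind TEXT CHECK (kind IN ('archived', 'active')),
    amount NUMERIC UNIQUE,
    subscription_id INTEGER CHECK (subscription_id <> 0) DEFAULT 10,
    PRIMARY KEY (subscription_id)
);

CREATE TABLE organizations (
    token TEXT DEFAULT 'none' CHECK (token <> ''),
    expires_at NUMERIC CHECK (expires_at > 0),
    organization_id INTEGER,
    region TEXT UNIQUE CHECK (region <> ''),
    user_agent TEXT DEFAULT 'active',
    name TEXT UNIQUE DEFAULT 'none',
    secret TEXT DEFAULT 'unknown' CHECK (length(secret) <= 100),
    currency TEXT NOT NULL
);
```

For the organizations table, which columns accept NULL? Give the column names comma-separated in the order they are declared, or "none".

- token: CHECK does not forbid NULL (a CHECK constraint passes when its expression is NULL) → nullable.
- expires_at: CHECK does not forbid NULL (a CHECK constraint passes when its expression is NULL) → nullable.
- organization_id: no NOT NULL constraint applies → nullable.
- region: CHECK does not forbid NULL (a CHECK constraint passes when its expression is NULL) → nullable.
- user_agent: DEFAULT only fills an omitted column; an explicit NULL is still allowed → nullable.
- name: UNIQUE does not imply NOT NULL → nullable.
- secret: CHECK does not forbid NULL (a CHECK constraint passes when its expression is NULL) → nullable.
- currency: declared NOT NULL → not nullable.

token, expires_at, organization_id, region, user_agent, name, secret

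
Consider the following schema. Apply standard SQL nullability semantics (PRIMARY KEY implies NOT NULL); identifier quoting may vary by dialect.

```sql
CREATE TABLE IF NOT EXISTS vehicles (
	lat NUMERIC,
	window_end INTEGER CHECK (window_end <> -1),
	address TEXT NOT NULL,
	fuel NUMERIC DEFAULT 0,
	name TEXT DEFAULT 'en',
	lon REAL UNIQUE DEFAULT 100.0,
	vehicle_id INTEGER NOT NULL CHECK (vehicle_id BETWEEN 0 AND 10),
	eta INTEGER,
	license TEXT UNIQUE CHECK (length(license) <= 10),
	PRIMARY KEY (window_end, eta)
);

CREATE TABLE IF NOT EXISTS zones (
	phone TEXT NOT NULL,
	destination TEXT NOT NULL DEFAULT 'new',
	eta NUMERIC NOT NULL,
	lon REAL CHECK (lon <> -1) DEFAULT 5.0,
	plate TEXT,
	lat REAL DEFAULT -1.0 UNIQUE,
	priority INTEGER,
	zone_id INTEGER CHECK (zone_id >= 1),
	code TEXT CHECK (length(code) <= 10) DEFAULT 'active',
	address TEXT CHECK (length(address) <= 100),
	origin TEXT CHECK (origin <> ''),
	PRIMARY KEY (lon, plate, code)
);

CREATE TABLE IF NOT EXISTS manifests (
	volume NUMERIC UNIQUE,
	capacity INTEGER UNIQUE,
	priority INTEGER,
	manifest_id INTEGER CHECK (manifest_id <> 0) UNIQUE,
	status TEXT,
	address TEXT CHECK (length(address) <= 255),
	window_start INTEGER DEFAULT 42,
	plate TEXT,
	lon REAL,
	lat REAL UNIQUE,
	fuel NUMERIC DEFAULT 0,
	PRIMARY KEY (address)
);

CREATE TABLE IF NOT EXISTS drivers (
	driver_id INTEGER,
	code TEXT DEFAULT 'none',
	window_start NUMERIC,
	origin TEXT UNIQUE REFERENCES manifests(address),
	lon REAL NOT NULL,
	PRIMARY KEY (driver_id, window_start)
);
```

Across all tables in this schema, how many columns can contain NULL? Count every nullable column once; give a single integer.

vehicles: 5 nullable (lat, fuel, name, lon, license — PK (window_end, eta) and explicit NOT NULL columns excluded).
zones: 5 nullable (lat, priority, zone_id, address, origin — PK (lon, plate, code) and explicit NOT NULL columns excluded).
manifests: 10 nullable (volume, capacity, priority, manifest_id, status, window_start, plate, lon, lat, fuel — PK (address) and explicit NOT NULL columns excluded).
drivers: 2 nullable (code, origin — PK (driver_id, window_start) and explicit NOT NULL columns excluded).
Total: 5 + 5 + 10 + 2 = 22.

22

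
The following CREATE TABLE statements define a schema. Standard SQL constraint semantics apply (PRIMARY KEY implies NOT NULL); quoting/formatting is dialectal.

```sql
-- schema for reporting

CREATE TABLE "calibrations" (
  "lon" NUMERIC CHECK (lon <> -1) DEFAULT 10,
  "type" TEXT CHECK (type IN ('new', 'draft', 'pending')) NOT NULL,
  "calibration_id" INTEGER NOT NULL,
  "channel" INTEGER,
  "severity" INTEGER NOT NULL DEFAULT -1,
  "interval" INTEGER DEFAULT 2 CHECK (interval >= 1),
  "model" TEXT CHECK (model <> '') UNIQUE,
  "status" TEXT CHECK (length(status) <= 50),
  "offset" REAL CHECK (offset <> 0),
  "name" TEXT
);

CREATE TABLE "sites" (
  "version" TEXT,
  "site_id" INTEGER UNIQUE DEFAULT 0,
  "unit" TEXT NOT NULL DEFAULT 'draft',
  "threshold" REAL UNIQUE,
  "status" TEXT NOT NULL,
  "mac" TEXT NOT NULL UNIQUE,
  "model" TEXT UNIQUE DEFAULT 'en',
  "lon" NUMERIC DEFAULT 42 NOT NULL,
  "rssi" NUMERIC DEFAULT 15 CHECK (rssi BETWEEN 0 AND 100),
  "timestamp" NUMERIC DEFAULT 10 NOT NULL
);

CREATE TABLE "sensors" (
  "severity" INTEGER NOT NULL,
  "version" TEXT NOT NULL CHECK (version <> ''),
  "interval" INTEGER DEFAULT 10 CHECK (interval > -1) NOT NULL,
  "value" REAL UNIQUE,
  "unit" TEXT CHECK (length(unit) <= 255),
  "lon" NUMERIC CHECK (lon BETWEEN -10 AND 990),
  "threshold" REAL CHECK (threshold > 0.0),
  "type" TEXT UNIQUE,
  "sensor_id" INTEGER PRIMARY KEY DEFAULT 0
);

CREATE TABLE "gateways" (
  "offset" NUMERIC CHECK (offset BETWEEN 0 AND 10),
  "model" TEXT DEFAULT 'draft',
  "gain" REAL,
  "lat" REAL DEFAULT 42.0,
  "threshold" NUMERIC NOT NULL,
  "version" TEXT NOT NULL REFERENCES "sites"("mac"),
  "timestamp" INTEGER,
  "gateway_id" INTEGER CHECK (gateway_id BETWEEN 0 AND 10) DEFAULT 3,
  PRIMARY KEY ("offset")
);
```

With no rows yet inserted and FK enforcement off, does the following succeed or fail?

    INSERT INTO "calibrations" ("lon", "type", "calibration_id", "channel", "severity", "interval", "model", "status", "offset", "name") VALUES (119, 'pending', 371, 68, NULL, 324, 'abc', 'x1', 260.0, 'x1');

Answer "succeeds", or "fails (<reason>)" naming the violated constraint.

fails (NOT NULL on severity)

severity is explicitly set to NULL, but severity is declared NOT NULL.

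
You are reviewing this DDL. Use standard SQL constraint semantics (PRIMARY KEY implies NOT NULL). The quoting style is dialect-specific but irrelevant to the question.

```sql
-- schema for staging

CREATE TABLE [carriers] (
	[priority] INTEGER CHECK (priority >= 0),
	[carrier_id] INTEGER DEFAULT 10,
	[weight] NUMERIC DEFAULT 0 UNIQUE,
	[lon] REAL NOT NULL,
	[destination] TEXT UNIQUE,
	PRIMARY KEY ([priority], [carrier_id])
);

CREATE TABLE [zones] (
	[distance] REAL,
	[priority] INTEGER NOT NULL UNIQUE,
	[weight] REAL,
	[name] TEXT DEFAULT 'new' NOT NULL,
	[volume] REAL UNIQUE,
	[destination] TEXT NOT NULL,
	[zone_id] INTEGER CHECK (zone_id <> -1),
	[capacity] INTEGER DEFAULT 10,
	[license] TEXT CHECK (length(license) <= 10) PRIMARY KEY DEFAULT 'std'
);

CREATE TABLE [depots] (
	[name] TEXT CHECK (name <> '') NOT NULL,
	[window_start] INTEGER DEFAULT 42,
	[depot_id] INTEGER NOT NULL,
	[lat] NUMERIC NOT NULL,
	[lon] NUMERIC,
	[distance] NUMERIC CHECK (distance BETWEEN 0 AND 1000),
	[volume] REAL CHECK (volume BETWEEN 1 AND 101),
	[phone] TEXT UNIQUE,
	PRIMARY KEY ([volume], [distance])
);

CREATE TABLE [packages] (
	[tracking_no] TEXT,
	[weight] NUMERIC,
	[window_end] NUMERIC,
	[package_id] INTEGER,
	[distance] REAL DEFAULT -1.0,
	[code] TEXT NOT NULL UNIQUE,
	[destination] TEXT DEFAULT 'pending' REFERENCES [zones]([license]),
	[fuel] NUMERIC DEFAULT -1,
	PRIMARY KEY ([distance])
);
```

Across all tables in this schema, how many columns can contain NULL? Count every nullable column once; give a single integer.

16

carriers: 2 nullable (weight, destination — PK (priority, carrier_id) and explicit NOT NULL columns excluded).
zones: 5 nullable (distance, weight, volume, zone_id, capacity — PK (license) and explicit NOT NULL columns excluded).
depots: 3 nullable (window_start, lon, phone — PK (volume, distance) and explicit NOT NULL columns excluded).
packages: 6 nullable (tracking_no, weight, window_end, package_id, destination, fuel — PK (distance) and explicit NOT NULL columns excluded).
Total: 2 + 5 + 3 + 6 = 16.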